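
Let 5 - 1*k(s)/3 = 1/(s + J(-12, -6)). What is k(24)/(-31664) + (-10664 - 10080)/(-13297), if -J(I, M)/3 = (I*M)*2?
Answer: 89302830999/57260924288 ≈ 1.5596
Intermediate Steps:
J(I, M) = -6*I*M (J(I, M) = -3*I*M*2 = -6*I*M)
k(s) = 15 - 3/(-432 + s) (k(s) = 15 - 3/(s - 6*(-12)*(-6)) = 15 - 3/(s - 432) = 15 - 3/(-432 + s))
k(24)/(-31664) + (-10664 - 10080)/(-13297) = (3*(-2161 + 5*24)/(-432 + 24))/(-31664) + (-10664 - 10080)/(-13297) = (3*(-2161 + 120)/(-408))*(-1/31664) - 20744*(-1/13297) = (3*(-1/408)*(-2041))*(-1/31664) + 20744/13297 = (2041/136)*(-1/31664) + 20744/13297 = -2041/4306304 + 20744/13297 = 89302830999/57260924288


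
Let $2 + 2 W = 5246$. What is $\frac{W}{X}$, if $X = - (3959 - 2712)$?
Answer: $- \frac{2622}{1247} \approx -2.1026$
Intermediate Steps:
$W = 2622$ ($W = -1 + \frac{1}{2} \cdot 5246 = -1 + 2623 = 2622$)
$X = -1247$ ($X = \left(-1\right) 1247 = -1247$)
$\frac{W}{X} = \frac{2622}{-1247} = 2622 \left(- \frac{1}{1247}\right) = - \frac{2622}{1247}$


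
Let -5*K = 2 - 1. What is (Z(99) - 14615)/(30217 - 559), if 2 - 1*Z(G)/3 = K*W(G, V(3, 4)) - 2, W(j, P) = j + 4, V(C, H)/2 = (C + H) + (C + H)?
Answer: -36353/74145 ≈ -0.49030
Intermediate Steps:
V(C, H) = 4*C + 4*H (V(C, H) = 2*((C + H) + (C + H)) = 2*(2*C + 2*H) = 4*C + 4*H)
W(j, P) = 4 + j
K = -⅕ (K = -(2 - 1)/5 = -⅕*1 = -⅕ ≈ -0.20000)
Z(G) = 72/5 + 3*G/5 (Z(G) = 6 - 3*(-(4 + G)/5 - 2) = 6 - 3*((-⅘ - G/5) - 2) = 6 - 3*(-14/5 - G/5) = 6 + (42/5 + 3*G/5) = 72/5 + 3*G/5)
(Z(99) - 14615)/(30217 - 559) = ((72/5 + (⅗)*99) - 14615)/(30217 - 559) = ((72/5 + 297/5) - 14615)/29658 = (369/5 - 14615)*(1/29658) = -72706/5*1/29658 = -36353/74145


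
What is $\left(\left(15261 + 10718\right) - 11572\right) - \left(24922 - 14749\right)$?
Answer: $4234$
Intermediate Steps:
$\left(\left(15261 + 10718\right) - 11572\right) - \left(24922 - 14749\right) = \left(25979 - 11572\right) - 10173 = 14407 - 10173 = 4234$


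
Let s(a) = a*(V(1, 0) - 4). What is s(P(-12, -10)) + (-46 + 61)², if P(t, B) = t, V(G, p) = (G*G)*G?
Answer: 261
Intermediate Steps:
V(G, p) = G³ (V(G, p) = G²*G = G³)
s(a) = -3*a (s(a) = a*(1³ - 4) = a*(1 - 4) = a*(-3) = -3*a)
s(P(-12, -10)) + (-46 + 61)² = -3*(-12) + (-46 + 61)² = 36 + 15² = 36 + 225 = 261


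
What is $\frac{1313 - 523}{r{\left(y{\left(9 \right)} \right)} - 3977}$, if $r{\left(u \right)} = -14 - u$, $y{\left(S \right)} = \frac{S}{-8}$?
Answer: $- \frac{6320}{31919} \approx -0.198$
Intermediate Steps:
$y{\left(S \right)} = - \frac{S}{8}$ ($y{\left(S \right)} = S \left(- \frac{1}{8}\right) = - \frac{S}{8}$)
$\frac{1313 - 523}{r{\left(y{\left(9 \right)} \right)} - 3977} = \frac{1313 - 523}{\left(-14 - \left(- \frac{1}{8}\right) 9\right) - 3977} = \frac{790}{\left(-14 - - \frac{9}{8}\right) - 3977} = \frac{790}{\left(-14 + \frac{9}{8}\right) - 3977} = \frac{790}{- \frac{103}{8} - 3977} = \frac{790}{- \frac{31919}{8}} = 790 \left(- \frac{8}{31919}\right) = - \frac{6320}{31919}$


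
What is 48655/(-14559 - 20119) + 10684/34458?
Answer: -653027119/597467262 ≈ -1.0930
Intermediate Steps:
48655/(-14559 - 20119) + 10684/34458 = 48655/(-34678) + 10684*(1/34458) = 48655*(-1/34678) + 5342/17229 = -48655/34678 + 5342/17229 = -653027119/597467262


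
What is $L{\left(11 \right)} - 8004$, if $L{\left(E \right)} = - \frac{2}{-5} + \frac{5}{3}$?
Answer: $- \frac{120029}{15} \approx -8001.9$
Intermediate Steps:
$L{\left(E \right)} = \frac{31}{15}$ ($L{\left(E \right)} = \left(-2\right) \left(- \frac{1}{5}\right) + 5 \cdot \frac{1}{3} = \frac{2}{5} + \frac{5}{3} = \frac{31}{15}$)
$L{\left(11 \right)} - 8004 = \frac{31}{15} - 8004 = - \frac{120029}{15}$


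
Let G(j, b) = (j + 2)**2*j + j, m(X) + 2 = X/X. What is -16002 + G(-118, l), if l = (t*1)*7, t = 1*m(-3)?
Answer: -1603928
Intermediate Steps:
m(X) = -1 (m(X) = -2 + X/X = -2 + 1 = -1)
t = -1 (t = 1*(-1) = -1)
l = -7 (l = -1*1*7 = -1*7 = -7)
G(j, b) = j + j*(2 + j)**2 (G(j, b) = (2 + j)**2*j + j = j*(2 + j)**2 + j = j + j*(2 + j)**2)
-16002 + G(-118, l) = -16002 - 118*(1 + (2 - 118)**2) = -16002 - 118*(1 + (-116)**2) = -16002 - 118*(1 + 13456) = -16002 - 118*13457 = -16002 - 1587926 = -1603928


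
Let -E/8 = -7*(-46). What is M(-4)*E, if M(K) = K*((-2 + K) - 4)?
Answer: -103040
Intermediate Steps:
M(K) = K*(-6 + K)
E = -2576 (E = -(-56)*(-46) = -8*322 = -2576)
M(-4)*E = -4*(-6 - 4)*(-2576) = -4*(-10)*(-2576) = 40*(-2576) = -103040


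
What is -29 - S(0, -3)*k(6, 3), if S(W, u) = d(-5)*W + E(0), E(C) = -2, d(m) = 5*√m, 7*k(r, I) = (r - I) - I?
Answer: -29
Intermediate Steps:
k(r, I) = -2*I/7 + r/7 (k(r, I) = ((r - I) - I)/7 = (r - 2*I)/7 = -2*I/7 + r/7)
S(W, u) = -2 + 5*I*W*√5 (S(W, u) = (5*√(-5))*W - 2 = (5*(I*√5))*W - 2 = (5*I*√5)*W - 2 = 5*I*W*√5 - 2 = -2 + 5*I*W*√5)
-29 - S(0, -3)*k(6, 3) = -29 - (-2 + 5*I*0*√5)*(-2/7*3 + (⅐)*6) = -29 - (-2 + 0)*(-6/7 + 6/7) = -29 - (-2)*0 = -29 - 1*0 = -29 + 0 = -29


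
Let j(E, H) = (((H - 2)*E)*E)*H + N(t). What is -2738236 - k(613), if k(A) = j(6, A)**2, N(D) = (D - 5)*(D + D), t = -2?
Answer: -181806824486012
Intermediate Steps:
N(D) = 2*D*(-5 + D) (N(D) = (-5 + D)*(2*D) = 2*D*(-5 + D))
j(E, H) = 28 + H*E**2*(-2 + H) (j(E, H) = (((H - 2)*E)*E)*H + 2*(-2)*(-5 - 2) = (((-2 + H)*E)*E)*H + 2*(-2)*(-7) = ((E*(-2 + H))*E)*H + 28 = (E**2*(-2 + H))*H + 28 = H*E**2*(-2 + H) + 28 = 28 + H*E**2*(-2 + H))
k(A) = (28 - 72*A + 36*A**2)**2 (k(A) = (28 + 6**2*A**2 - 2*A*6**2)**2 = (28 + 36*A**2 - 2*A*36)**2 = (28 + 36*A**2 - 72*A)**2 = (28 - 72*A + 36*A**2)**2)
-2738236 - k(613) = -2738236 - 16*(-7 - 9*613**2 + 18*613)**2 = -2738236 - 16*(-7 - 9*375769 + 11034)**2 = -2738236 - 16*(-7 - 3381921 + 11034)**2 = -2738236 - 16*(-3370894)**2 = -2738236 - 16*11362926359236 = -2738236 - 1*181806821747776 = -2738236 - 181806821747776 = -181806824486012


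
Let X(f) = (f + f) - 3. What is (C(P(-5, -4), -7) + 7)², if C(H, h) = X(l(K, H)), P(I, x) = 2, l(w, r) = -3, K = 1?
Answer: 4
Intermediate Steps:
X(f) = -3 + 2*f (X(f) = 2*f - 3 = -3 + 2*f)
C(H, h) = -9 (C(H, h) = -3 + 2*(-3) = -3 - 6 = -9)
(C(P(-5, -4), -7) + 7)² = (-9 + 7)² = (-2)² = 4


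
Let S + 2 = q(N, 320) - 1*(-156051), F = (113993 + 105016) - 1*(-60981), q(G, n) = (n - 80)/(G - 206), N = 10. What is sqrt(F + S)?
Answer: sqrt(21365851)/7 ≈ 660.33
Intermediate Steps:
q(G, n) = (-80 + n)/(-206 + G)
F = 279990 (F = 219009 + 60981 = 279990)
S = 7646341/49 (S = -2 + ((-80 + 320)/(-206 + 10) - 1*(-156051)) = -2 + (240/(-196) + 156051) = -2 + (-1/196*240 + 156051) = -2 + (-60/49 + 156051) = -2 + 7646439/49 = 7646341/49 ≈ 1.5605e+5)
sqrt(F + S) = sqrt(279990 + 7646341/49) = sqrt(21365851/49) = sqrt(21365851)/7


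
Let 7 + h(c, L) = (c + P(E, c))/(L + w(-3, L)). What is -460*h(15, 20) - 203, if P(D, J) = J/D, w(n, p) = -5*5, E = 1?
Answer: 5777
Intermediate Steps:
w(n, p) = -25
h(c, L) = -7 + 2*c/(-25 + L) (h(c, L) = -7 + (c + c/1)/(L - 25) = -7 + (c + c*1)/(-25 + L) = -7 + (c + c)/(-25 + L) = -7 + (2*c)/(-25 + L) = -7 + 2*c/(-25 + L))
-460*h(15, 20) - 203 = -460*(175 - 7*20 + 2*15)/(-25 + 20) - 203 = -460*(175 - 140 + 30)/(-5) - 203 = -(-92)*65 - 203 = -460*(-13) - 203 = 5980 - 203 = 5777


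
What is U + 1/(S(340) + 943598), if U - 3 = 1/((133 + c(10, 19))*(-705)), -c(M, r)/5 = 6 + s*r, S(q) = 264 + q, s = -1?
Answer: 32950222244/10983429765 ≈ 3.0000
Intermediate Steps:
c(M, r) = -30 + 5*r (c(M, r) = -5*(6 - r) = -30 + 5*r)
U = 418769/139590 (U = 3 + 1/((133 + (-30 + 5*19))*(-705)) = 3 + 1/((133 + (-30 + 95))*(-705)) = 3 + 1/((133 + 65)*(-705)) = 3 + 1/(198*(-705)) = 3 + 1/(-139590) = 3 - 1/139590 = 418769/139590 ≈ 3.0000)
U + 1/(S(340) + 943598) = 418769/139590 + 1/((264 + 340) + 943598) = 418769/139590 + 1/(604 + 943598) = 418769/139590 + 1/944202 = 32950222244/10983429765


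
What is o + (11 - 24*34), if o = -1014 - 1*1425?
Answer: -3244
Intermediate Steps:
o = -2439 (o = -1014 - 1425 = -2439)
o + (11 - 24*34) = -2439 + (11 - 24*34) = -2439 + (11 - 816) = -2439 - 805 = -3244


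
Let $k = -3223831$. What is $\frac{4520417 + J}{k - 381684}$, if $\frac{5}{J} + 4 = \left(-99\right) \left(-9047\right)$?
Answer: $- \frac{4048706965638}{3229275904235} \approx -1.2537$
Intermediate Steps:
$J = \frac{5}{895649}$ ($J = \frac{5}{-4 - -895653} = \frac{5}{-4 + 895653} = \frac{5}{895649} \approx 5.5825 \cdot 10^{-6}$)
$\frac{4520417 + J}{k - 381684} = \frac{4520417 + \frac{5}{895649}}{-3223831 - 381684} = \frac{4048706965638}{895649 \left(-3605515\right)} = \frac{4048706965638}{895649} \left(- \frac{1}{3605515}\right) = - \frac{4048706965638}{3229275904235}$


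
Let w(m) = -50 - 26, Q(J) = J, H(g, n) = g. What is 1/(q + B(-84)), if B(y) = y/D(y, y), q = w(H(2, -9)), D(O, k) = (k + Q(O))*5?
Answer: -10/759 ≈ -0.013175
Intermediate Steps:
w(m) = -76
D(O, k) = 5*O + 5*k (D(O, k) = (k + O)*5 = (O + k)*5 = 5*O + 5*k)
q = -76
B(y) = ⅒ (B(y) = y/(5*y + 5*y) = y/((10*y)) = y*(1/(10*y)) = ⅒)
1/(q + B(-84)) = 1/(-76 + ⅒) = 1/(-759/10) = -10/759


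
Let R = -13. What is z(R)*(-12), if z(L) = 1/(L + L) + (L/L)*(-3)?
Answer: 474/13 ≈ 36.462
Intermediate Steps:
z(L) = -3 + 1/(2*L) (z(L) = 1/(2*L) + 1*(-3) = 1/(2*L) - 3 = -3 + 1/(2*L))
z(R)*(-12) = (-3 + (½)/(-13))*(-12) = (-3 + (½)*(-1/13))*(-12) = (-3 - 1/26)*(-12) = -79/26*(-12) = 474/13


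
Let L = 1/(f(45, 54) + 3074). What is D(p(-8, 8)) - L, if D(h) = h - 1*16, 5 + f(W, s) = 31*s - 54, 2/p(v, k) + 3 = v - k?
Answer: -1434853/89091 ≈ -16.105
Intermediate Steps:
p(v, k) = 2/(-3 + v - k) (p(v, k) = 2/(-3 + (v - k)) = 2/(-3 + v - k))
f(W, s) = -59 + 31*s (f(W, s) = -5 + (31*s - 54) = -5 + (-54 + 31*s) = -59 + 31*s)
D(h) = -16 + h (D(h) = h - 16 = -16 + h)
L = 1/4689 (L = 1/((-59 + 31*54) + 3074) = 1/((-59 + 1674) + 3074) = 1/(1615 + 3074) = 1/4689 ≈ 0.00021327)
D(p(-8, 8)) - L = (-16 + 2/(-3 - 8 - 1*8)) - 1*1/4689 = (-16 + 2/(-3 - 8 - 8)) - 1/4689 = (-16 + 2/(-19)) - 1/4689 = (-16 + 2*(-1/19)) - 1/4689 = (-16 - 2/19) - 1/4689 = -306/19 - 1/4689 = -1434853/89091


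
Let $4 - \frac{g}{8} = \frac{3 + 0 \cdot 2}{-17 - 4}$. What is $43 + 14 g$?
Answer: $507$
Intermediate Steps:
$g = \frac{232}{7}$ ($g = 32 - 8 \frac{3 + 0 \cdot 2}{-17 - 4} = 32 - 8 \frac{3 + 0}{-21} = 32 - 8 \cdot 3 \left(- \frac{1}{21}\right) = 32 - - \frac{8}{7} = 32 + \frac{8}{7} = \frac{232}{7} \approx 33.143$)
$43 + 14 g = 43 + 14 \cdot \frac{232}{7} = 43 + 464 = 507$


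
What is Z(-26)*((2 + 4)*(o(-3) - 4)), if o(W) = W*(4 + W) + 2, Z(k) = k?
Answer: 780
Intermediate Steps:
o(W) = 2 + W*(4 + W)
Z(-26)*((2 + 4)*(o(-3) - 4)) = -26*(2 + 4)*((2 + (-3)**2 + 4*(-3)) - 4) = -156*((2 + 9 - 12) - 4) = -156*(-1 - 4) = -156*(-5) = -26*(-30) = 780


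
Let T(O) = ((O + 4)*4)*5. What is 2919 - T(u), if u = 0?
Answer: 2839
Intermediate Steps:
T(O) = 80 + 20*O (T(O) = ((4 + O)*4)*5 = (16 + 4*O)*5 = 80 + 20*O)
2919 - T(u) = 2919 - (80 + 20*0) = 2919 - (80 + 0) = 2919 - 1*80 = 2919 - 80 = 2839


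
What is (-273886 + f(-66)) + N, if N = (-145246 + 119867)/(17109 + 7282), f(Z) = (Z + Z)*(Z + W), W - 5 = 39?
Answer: -6609547341/24391 ≈ -2.7098e+5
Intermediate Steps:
W = 44 (W = 5 + 39 = 44)
f(Z) = 2*Z*(44 + Z) (f(Z) = (Z + Z)*(Z + 44) = (2*Z)*(44 + Z) = 2*Z*(44 + Z))
N = -25379/24391 ≈ -1.0405
(-273886 + f(-66)) + N = (-273886 + 2*(-66)*(44 - 66)) - 25379/24391 = (-273886 + 2*(-66)*(-22)) - 25379/24391 = (-273886 + 2904) - 25379/24391 = -270982 - 25379/24391 = -6609547341/24391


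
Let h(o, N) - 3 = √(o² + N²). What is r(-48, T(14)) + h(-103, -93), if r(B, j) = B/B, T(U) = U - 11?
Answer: 4 + √19258 ≈ 142.77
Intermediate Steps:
T(U) = -11 + U
r(B, j) = 1
h(o, N) = 3 + √(N² + o²) (h(o, N) = 3 + √(o² + N²) = 3 + √(N² + o²))
r(-48, T(14)) + h(-103, -93) = 1 + (3 + √((-93)² + (-103)²)) = 1 + (3 + √(8649 + 10609)) = 1 + (3 + √19258) = 4 + √19258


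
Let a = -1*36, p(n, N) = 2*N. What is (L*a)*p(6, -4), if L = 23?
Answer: 6624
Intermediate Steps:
a = -36
(L*a)*p(6, -4) = (23*(-36))*(2*(-4)) = -828*(-8) = 6624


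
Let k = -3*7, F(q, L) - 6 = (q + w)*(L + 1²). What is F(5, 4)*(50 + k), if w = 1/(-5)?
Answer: 870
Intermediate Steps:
w = -⅕ ≈ -0.20000
F(q, L) = 6 + (1 + L)*(-⅕ + q) (F(q, L) = 6 + (q - ⅕)*(L + 1²) = 6 + (-⅕ + q)*(L + 1) = 6 + (-⅕ + q)*(1 + L) = 6 + (1 + L)*(-⅕ + q))
k = -21
F(5, 4)*(50 + k) = (29/5 + 5 - ⅕*4 + 4*5)*(50 - 21) = (29/5 + 5 - ⅘ + 20)*29 = 30*29 = 870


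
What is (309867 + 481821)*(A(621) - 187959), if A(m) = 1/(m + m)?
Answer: -30802611019996/207 ≈ -1.4880e+11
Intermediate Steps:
A(m) = 1/(2*m)
(309867 + 481821)*(A(621) - 187959) = (309867 + 481821)*((½)/621 - 187959) = 791688*((½)*(1/621) - 187959) = 791688*(1/1242 - 187959) = 791688*(-233445077/1242) = -30802611019996/207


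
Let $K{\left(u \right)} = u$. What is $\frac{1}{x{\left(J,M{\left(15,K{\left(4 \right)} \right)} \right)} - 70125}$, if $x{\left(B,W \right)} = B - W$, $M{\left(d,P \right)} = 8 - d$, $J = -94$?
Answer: $- \frac{1}{70212} \approx -1.4243 \cdot 10^{-5}$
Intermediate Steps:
$\frac{1}{x{\left(J,M{\left(15,K{\left(4 \right)} \right)} \right)} - 70125} = \frac{1}{\left(-94 - \left(8 - 15\right)\right) - 70125} = \frac{1}{\left(-94 - -7\right) - 70125} = \frac{1}{\left(-94 + 7\right) - 70125} = \frac{1}{-87 - 70125} = \frac{1}{-70212} = - \frac{1}{70212}$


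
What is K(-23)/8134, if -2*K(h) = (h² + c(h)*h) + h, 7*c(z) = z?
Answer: -4071/113876 ≈ -0.035749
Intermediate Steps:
c(z) = z/7
K(h) = -4*h²/7 - h/2 (K(h) = -((h² + (h/7)*h) + h)/2 = -((h² + h²/7) + h)/2 = -(8*h²/7 + h)/2 = -(h + 8*h²/7)/2 = -4*h²/7 - h/2)
K(-23)/8134 = -1/14*(-23)*(7 + 8*(-23))/8134 = -1/14*(-23)*(7 - 184)*(1/8134) = -1/14*(-23)*(-177)*(1/8134) = -4071/14*1/8134 = -4071/113876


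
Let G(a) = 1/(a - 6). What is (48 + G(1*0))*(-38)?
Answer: -5453/3 ≈ -1817.7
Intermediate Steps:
G(a) = 1/(-6 + a)
(48 + G(1*0))*(-38) = (48 + 1/(-6 + 1*0))*(-38) = (48 + 1/(-6 + 0))*(-38) = (48 + 1/(-6))*(-38) = (48 - ⅙)*(-38) = (287/6)*(-38) = -5453/3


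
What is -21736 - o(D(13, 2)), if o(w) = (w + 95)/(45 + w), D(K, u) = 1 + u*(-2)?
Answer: -456502/21 ≈ -21738.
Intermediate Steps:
D(K, u) = 1 - 2*u
o(w) = (95 + w)/(45 + w)
-21736 - o(D(13, 2)) = -21736 - (95 + (1 - 2*2))/(45 + (1 - 2*2)) = -21736 - (95 + (1 - 4))/(45 + (1 - 4)) = -21736 - (95 - 3)/(45 - 3) = -21736 - 92/42 = -21736 - 1*46/21 = -21736 - 46/21 = -456502/21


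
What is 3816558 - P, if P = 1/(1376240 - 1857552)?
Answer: 1836955164097/481312 ≈ 3.8166e+6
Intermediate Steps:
P = -1/481312 (P = 1/(-481312) = -1/481312 ≈ -2.0777e-6)
3816558 - P = 3816558 - 1*(-1/481312) = 3816558 + 1/481312 = 1836955164097/481312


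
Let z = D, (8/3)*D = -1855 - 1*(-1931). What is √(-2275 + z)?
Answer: I*√8986/2 ≈ 47.397*I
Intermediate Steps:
D = 57/2 (D = 3*(-1855 - 1*(-1931))/8 = 3*(-1855 + 1931)/8 = (3/8)*76 = 57/2 ≈ 28.500)
z = 57/2 ≈ 28.500
√(-2275 + z) = √(-2275 + 57/2) = √(-4493/2) = I*√8986/2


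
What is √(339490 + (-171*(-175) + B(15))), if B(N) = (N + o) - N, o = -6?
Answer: √369409 ≈ 607.79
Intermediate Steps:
B(N) = -6 (B(N) = (N - 6) - N = (-6 + N) - N = -6)
√(339490 + (-171*(-175) + B(15))) = √(339490 + (-171*(-175) - 6)) = √(339490 + (29925 - 6)) = √(339490 + 29919) = √369409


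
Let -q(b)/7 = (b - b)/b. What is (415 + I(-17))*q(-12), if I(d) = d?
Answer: 0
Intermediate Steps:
q(b) = 0 (q(b) = -7*(b - b)/b = -0/b = -7*0 = 0)
(415 + I(-17))*q(-12) = (415 - 17)*0 = 398*0 = 0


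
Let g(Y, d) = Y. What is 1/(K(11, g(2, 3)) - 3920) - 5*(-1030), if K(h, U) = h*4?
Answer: 19961399/3876 ≈ 5150.0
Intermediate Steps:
K(h, U) = 4*h
1/(K(11, g(2, 3)) - 3920) - 5*(-1030) = 1/(4*11 - 3920) - 5*(-1030) = 1/(44 - 3920) - 1*(-5150) = 1/(-3876) + 5150 = -1/3876 + 5150 = 19961399/3876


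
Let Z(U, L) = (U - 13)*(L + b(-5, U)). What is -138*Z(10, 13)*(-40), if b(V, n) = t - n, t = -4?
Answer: 16560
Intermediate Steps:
b(V, n) = -4 - n
Z(U, L) = (-13 + U)*(-4 + L - U) (Z(U, L) = (U - 13)*(L + (-4 - U)) = (-13 + U)*(-4 + L - U))
-138*Z(10, 13)*(-40) = -138*(52 - 1*10² - 13*13 + 9*10 + 13*10)*(-40) = -138*(52 - 1*100 - 169 + 90 + 130)*(-40) = -138*(52 - 100 - 169 + 90 + 130)*(-40) = -138*3*(-40) = -414*(-40) = 16560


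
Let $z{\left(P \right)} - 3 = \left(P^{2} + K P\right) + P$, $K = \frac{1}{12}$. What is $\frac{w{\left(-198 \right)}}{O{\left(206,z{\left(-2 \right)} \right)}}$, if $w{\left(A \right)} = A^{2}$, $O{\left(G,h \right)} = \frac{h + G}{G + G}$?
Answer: $\frac{8810208}{115} \approx 76611.0$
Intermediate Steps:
$K = \frac{1}{12} \approx 0.083333$
$z{\left(P \right)} = 3 + P^{2} + \frac{13 P}{12}$ ($z{\left(P \right)} = 3 + \left(\left(P^{2} + \frac{P}{12}\right) + P\right) = 3 + \left(P^{2} + \frac{13 P}{12}\right) = 3 + P^{2} + \frac{13 P}{12}$)
$O{\left(G,h \right)} = \frac{G + h}{2 G}$
$\frac{w{\left(-198 \right)}}{O{\left(206,z{\left(-2 \right)} \right)}} = \frac{\left(-198\right)^{2}}{\frac{1}{2} \cdot \frac{1}{206} \left(206 + \left(3 + \left(-2\right)^{2} + \frac{13}{12} \left(-2\right)\right)\right)} = \frac{39204}{\frac{1}{2} \cdot \frac{1}{206} \left(206 + \left(3 + 4 - \frac{13}{6}\right)\right)} = \frac{39204}{\frac{1}{2} \cdot \frac{1}{206} \left(206 + \frac{29}{6}\right)} = \frac{39204}{\frac{1}{2} \cdot \frac{1}{206} \cdot \frac{1265}{6}} = \frac{39204}{\frac{1265}{2472}} = 39204 \cdot \frac{2472}{1265} = \frac{8810208}{115}$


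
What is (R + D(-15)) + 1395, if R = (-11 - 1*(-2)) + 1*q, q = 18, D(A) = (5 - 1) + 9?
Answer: 1417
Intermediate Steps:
D(A) = 13 (D(A) = 4 + 9 = 13)
R = 9 (R = (-11 - 1*(-2)) + 1*18 = (-11 + 2) + 18 = -9 + 18 = 9)
(R + D(-15)) + 1395 = (9 + 13) + 1395 = 22 + 1395 = 1417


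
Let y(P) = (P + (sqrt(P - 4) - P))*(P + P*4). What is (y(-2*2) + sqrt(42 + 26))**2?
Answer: -3132 - 160*I*sqrt(34) ≈ -3132.0 - 932.95*I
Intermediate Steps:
y(P) = 5*P*sqrt(-4 + P) (y(P) = (P + (sqrt(-4 + P) - P))*(P + 4*P) = sqrt(-4 + P)*(5*P) = 5*P*sqrt(-4 + P))
(y(-2*2) + sqrt(42 + 26))**2 = (5*(-2*2)*sqrt(-4 - 2*2) + sqrt(42 + 26))**2 = (5*(-4)*sqrt(-4 - 4) + sqrt(68))**2 = (5*(-4)*sqrt(-8) + 2*sqrt(17))**2 = (5*(-4)*(2*I*sqrt(2)) + 2*sqrt(17))**2 = (-40*I*sqrt(2) + 2*sqrt(17))**2 = (2*sqrt(17) - 40*I*sqrt(2))**2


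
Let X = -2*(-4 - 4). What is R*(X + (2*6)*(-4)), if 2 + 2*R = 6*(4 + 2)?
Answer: -544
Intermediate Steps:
X = 16 (X = -2*(-8) = 16)
R = 17 (R = -1 + (6*(4 + 2))/2 = -1 + (6*6)/2 = -1 + (½)*36 = -1 + 18 = 17)
R*(X + (2*6)*(-4)) = 17*(16 + (2*6)*(-4)) = 17*(16 + 12*(-4)) = 17*(16 - 48) = 17*(-32) = -544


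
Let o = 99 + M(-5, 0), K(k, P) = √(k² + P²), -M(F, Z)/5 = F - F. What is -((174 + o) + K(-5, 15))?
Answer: -273 - 5*√10 ≈ -288.81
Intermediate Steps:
M(F, Z) = 0 (M(F, Z) = -5*(F - F) = -5*0 = 0)
K(k, P) = √(P² + k²)
o = 99 (o = 99 + 0 = 99)
-((174 + o) + K(-5, 15)) = -((174 + 99) + √(15² + (-5)²)) = -(273 + √(225 + 25)) = -(273 + √250) = -(273 + 5*√10) = -273 - 5*√10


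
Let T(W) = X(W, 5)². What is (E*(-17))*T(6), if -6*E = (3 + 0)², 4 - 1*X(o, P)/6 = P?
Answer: 918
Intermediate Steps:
X(o, P) = 24 - 6*P
T(W) = 36 (T(W) = (24 - 6*5)² = (24 - 30)² = (-6)² = 36)
E = -3/2 (E = -(3 + 0)²/6 = -⅙*3² = -⅙*9 = -3/2 ≈ -1.5000)
(E*(-17))*T(6) = -3/2*(-17)*36 = (51/2)*36 = 918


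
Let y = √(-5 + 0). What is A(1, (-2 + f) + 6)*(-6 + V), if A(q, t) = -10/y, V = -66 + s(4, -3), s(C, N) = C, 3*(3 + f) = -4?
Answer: -136*I*√5 ≈ -304.11*I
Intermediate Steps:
f = -13/3 (f = -3 + (⅓)*(-4) = -3 - 4/3 = -13/3 ≈ -4.3333)
y = I*√5 (y = √(-5) = I*√5 ≈ 2.2361*I)
V = -62 (V = -66 + 4 = -62)
A(q, t) = 2*I*√5 (A(q, t) = -10*(-I*√5/5) = -(-2)*I*√5 = 2*I*√5)
A(1, (-2 + f) + 6)*(-6 + V) = (2*I*√5)*(-6 - 62) = (2*I*√5)*(-68) = -136*I*√5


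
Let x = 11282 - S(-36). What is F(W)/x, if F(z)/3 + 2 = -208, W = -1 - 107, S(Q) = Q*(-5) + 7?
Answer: -18/317 ≈ -0.056782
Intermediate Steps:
S(Q) = 7 - 5*Q (S(Q) = -5*Q + 7 = 7 - 5*Q)
W = -108
F(z) = -630 (F(z) = -6 + 3*(-208) = -6 - 624 = -630)
x = 11095 (x = 11282 - (7 - 5*(-36)) = 11282 - (7 + 180) = 11282 - 1*187 = 11282 - 187 = 11095)
F(W)/x = -630/11095 = -630*1/11095 = -18/317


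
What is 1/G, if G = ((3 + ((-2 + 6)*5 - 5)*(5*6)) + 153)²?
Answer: 1/367236 ≈ 2.7230e-6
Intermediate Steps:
G = 367236 (G = ((3 + (4*5 - 5)*30) + 153)² = ((3 + (20 - 5)*30) + 153)² = ((3 + 15*30) + 153)² = ((3 + 450) + 153)² = (453 + 153)² = 606² = 367236)
1/G = 1/367236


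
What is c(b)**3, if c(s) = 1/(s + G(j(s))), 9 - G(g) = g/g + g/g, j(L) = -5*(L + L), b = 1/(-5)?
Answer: 125/39304 ≈ 0.0031803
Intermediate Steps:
b = -1/5 ≈ -0.20000
j(L) = -10*L
G(g) = 7 (G(g) = 9 - (g/g + g/g) = 9 - (1 + 1) = 9 - 1*2 = 9 - 2 = 7)
c(s) = 1/(7 + s) (c(s) = 1/(s + 7) = 1/(7 + s))
c(b)**3 = (1/(7 - 1/5))**3 = (1/(34/5))**3 = (5/34)**3 = 125/39304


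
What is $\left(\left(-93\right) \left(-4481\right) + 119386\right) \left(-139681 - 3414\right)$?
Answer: $-76715948305$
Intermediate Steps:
$\left(\left(-93\right) \left(-4481\right) + 119386\right) \left(-139681 - 3414\right) = \left(416733 + 119386\right) \left(-143095\right) = 536119 \left(-143095\right) = -76715948305$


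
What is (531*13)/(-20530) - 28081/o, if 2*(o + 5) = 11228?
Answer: -615221857/115152770 ≈ -5.3427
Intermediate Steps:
o = 5609 (o = -5 + (½)*11228 = -5 + 5614 = 5609)
(531*13)/(-20530) - 28081/o = (531*13)/(-20530) - 28081/5609 = 6903*(-1/20530) - 28081*1/5609 = -6903/20530 - 28081/5609 = -615221857/115152770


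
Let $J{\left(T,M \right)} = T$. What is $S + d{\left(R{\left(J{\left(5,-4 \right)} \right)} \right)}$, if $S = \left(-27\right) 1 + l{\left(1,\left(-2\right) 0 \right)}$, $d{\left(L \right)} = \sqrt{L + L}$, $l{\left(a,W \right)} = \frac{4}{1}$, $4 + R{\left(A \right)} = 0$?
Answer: $-23 + 2 i \sqrt{2} \approx -23.0 + 2.8284 i$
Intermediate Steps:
$R{\left(A \right)} = -4$ ($R{\left(A \right)} = -4 + 0 = -4$)
$l{\left(a,W \right)} = 4$ ($l{\left(a,W \right)} = 4 \cdot 1 = 4$)
$d{\left(L \right)} = \sqrt{2} \sqrt{L}$ ($d{\left(L \right)} = \sqrt{2 L} = \sqrt{2} \sqrt{L}$)
$S = -23$ ($S = \left(-27\right) 1 + 4 = -27 + 4 = -23$)
$S + d{\left(R{\left(J{\left(5,-4 \right)} \right)} \right)} = -23 + \sqrt{2} \sqrt{-4} = -23 + \sqrt{2} \cdot 2 i = -23 + 2 i \sqrt{2}$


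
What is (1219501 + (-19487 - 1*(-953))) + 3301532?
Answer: 4502499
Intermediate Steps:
(1219501 + (-19487 - 1*(-953))) + 3301532 = (1219501 + (-19487 + 953)) + 3301532 = (1219501 - 18534) + 3301532 = 1200967 + 3301532 = 4502499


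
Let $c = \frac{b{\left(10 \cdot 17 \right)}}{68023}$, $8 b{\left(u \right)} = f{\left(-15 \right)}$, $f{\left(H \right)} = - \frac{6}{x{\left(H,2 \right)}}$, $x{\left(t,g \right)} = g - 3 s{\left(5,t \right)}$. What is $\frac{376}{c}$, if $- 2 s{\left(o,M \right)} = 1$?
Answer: $- \frac{358073072}{3} \approx -1.1936 \cdot 10^{8}$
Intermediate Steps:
$s{\left(o,M \right)} = - \frac{1}{2}$ ($s{\left(o,M \right)} = \left(- \frac{1}{2}\right) 1 = - \frac{1}{2}$)
$x{\left(t,g \right)} = \frac{3}{2} + g$ ($x{\left(t,g \right)} = g - - \frac{3}{2} = g + \frac{3}{2} = \frac{3}{2} + g$)
$f{\left(H \right)} = - \frac{12}{7}$ ($f{\left(H \right)} = - \frac{6}{\frac{3}{2} + 2} = - \frac{6}{\frac{7}{2}} = \left(-6\right) \frac{2}{7} = - \frac{12}{7}$)
$b{\left(u \right)} = - \frac{3}{14}$ ($b{\left(u \right)} = \frac{1}{8} \left(- \frac{12}{7}\right) = - \frac{3}{14}$)
$c = - \frac{3}{952322}$ ($c = - \frac{3}{14 \cdot 68023} = \left(- \frac{3}{14}\right) \frac{1}{68023} = - \frac{3}{952322} \approx -3.1502 \cdot 10^{-6}$)
$\frac{376}{c} = \frac{376}{- \frac{3}{952322}} = 376 \left(- \frac{952322}{3}\right) = - \frac{358073072}{3}$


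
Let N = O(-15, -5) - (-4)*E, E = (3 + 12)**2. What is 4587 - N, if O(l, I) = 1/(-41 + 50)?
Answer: 33182/9 ≈ 3686.9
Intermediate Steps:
E = 225 (E = 15**2 = 225)
O(l, I) = 1/9
N = 8101/9 (N = 1/9 - (-4)*225 = 1/9 - 1*(-900) = 1/9 + 900 = 8101/9 ≈ 900.11)
4587 - N = 4587 - 1*8101/9 = 4587 - 8101/9 = 33182/9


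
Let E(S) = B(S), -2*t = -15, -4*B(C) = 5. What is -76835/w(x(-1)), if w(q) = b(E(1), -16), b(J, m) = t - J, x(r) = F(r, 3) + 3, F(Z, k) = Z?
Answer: -61468/7 ≈ -8781.1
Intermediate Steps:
B(C) = -5/4 (B(C) = -¼*5 = -5/4)
t = 15/2 (t = -½*(-15) = 15/2 ≈ 7.5000)
E(S) = -5/4
x(r) = 3 + r (x(r) = r + 3 = 3 + r)
b(J, m) = 15/2 - J
w(q) = 35/4 (w(q) = 15/2 - 1*(-5/4) = 15/2 + 5/4 = 35/4)
-76835/w(x(-1)) = -76835/35/4 = -76835*4/35 = -61468/7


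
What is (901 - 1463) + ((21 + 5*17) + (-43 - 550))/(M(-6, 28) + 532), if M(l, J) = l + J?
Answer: -311835/554 ≈ -562.88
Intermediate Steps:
M(l, J) = J + l
(901 - 1463) + ((21 + 5*17) + (-43 - 550))/(M(-6, 28) + 532) = (901 - 1463) + ((21 + 5*17) + (-43 - 550))/((28 - 6) + 532) = -562 + ((21 + 85) - 593)/(22 + 532) = -562 + (106 - 593)/554 = -562 - 487*1/554 = -562 - 487/554 = -311835/554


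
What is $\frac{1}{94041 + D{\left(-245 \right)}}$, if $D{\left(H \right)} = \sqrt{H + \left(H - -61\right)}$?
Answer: $\frac{31347}{2947903370} - \frac{i \sqrt{429}}{8843710110} \approx 1.0634 \cdot 10^{-5} - 2.342 \cdot 10^{-9} i$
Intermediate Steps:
$D{\left(H \right)} = \sqrt{61 + 2 H}$ ($D{\left(H \right)} = \sqrt{H + \left(H + 61\right)} = \sqrt{H + \left(61 + H\right)} = \sqrt{61 + 2 H}$)
$\frac{1}{94041 + D{\left(-245 \right)}} = \frac{1}{94041 + \sqrt{61 + 2 \left(-245\right)}} = \frac{1}{94041 + \sqrt{61 - 490}} = \frac{1}{94041 + \sqrt{-429}} = \frac{1}{94041 + i \sqrt{429}}$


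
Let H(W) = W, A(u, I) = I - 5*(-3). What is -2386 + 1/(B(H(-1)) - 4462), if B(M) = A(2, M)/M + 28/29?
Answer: -309645565/129776 ≈ -2386.0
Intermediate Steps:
A(u, I) = 15 + I (A(u, I) = I + 15 = 15 + I)
B(M) = 28/29 + (15 + M)/M (B(M) = (15 + M)/M + 28/29 = 28/29 + (15 + M)/M)
-2386 + 1/(B(H(-1)) - 4462) = -2386 + 1/((57/29 + 15/(-1)) - 4462) = -2386 + 1/((57/29 + 15*(-1)) - 4462) = -2386 + 1/((57/29 - 15) - 4462) = -2386 + 1/(-378/29 - 4462) = -2386 + 1/(-129776/29) = -2386 - 29/129776 = -309645565/129776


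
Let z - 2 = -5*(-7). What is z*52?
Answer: 1924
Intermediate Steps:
z = 37 (z = 2 - 5*(-7) = 2 + 35 = 37)
z*52 = 37*52 = 1924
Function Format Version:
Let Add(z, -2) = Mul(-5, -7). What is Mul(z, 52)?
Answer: 1924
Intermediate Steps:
z = 37 (z = Add(2, Mul(-5, -7)) = Add(2, 35) = 37)
Mul(z, 52) = Mul(37, 52) = 1924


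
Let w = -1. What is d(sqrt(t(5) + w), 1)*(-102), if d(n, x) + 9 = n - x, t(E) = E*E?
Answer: 1020 - 204*sqrt(6) ≈ 520.30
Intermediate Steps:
t(E) = E**2
d(n, x) = -9 + n - x (d(n, x) = -9 + (n - x) = -9 + n - x)
d(sqrt(t(5) + w), 1)*(-102) = (-9 + sqrt(5**2 - 1) - 1*1)*(-102) = (-9 + sqrt(25 - 1) - 1)*(-102) = (-9 + sqrt(24) - 1)*(-102) = (-9 + 2*sqrt(6) - 1)*(-102) = (-10 + 2*sqrt(6))*(-102) = 1020 - 204*sqrt(6)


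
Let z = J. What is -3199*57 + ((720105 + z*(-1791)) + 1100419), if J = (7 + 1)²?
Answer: 1523557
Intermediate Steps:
J = 64 (J = 8² = 64)
z = 64
-3199*57 + ((720105 + z*(-1791)) + 1100419) = -3199*57 + ((720105 + 64*(-1791)) + 1100419) = -182343 + ((720105 - 114624) + 1100419) = -182343 + (605481 + 1100419) = -182343 + 1705900 = 1523557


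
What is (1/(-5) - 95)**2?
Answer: 226576/25 ≈ 9063.0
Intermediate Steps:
(1/(-5) - 95)**2 = (-1/5 - 95)**2 = (-476/5)**2 = 226576/25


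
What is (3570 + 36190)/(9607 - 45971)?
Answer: -9940/9091 ≈ -1.0934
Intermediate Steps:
(3570 + 36190)/(9607 - 45971) = 39760/(-36364) = 39760*(-1/36364) = -9940/9091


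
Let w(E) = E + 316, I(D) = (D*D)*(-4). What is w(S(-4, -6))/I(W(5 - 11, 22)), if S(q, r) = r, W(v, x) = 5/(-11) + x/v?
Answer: -168795/36992 ≈ -4.5630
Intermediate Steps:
W(v, x) = -5/11 + x/v (W(v, x) = 5*(-1/11) + x/v = -5/11 + x/v)
I(D) = -4*D² (I(D) = D²*(-4) = -4*D²)
w(E) = 316 + E
w(S(-4, -6))/I(W(5 - 11, 22)) = (316 - 6)/((-4*(-5/11 + 22/(5 - 11))²)) = 310/((-4*(-5/11 + 22/(-6))²)) = 310/((-4*(-5/11 + 22*(-⅙))²)) = 310/((-4*(-5/11 - 11/3)²)) = 310/((-4*(-136/33)²)) = 310/((-4*18496/1089)) = 310/(-73984/1089) = 310*(-1089/73984) = -168795/36992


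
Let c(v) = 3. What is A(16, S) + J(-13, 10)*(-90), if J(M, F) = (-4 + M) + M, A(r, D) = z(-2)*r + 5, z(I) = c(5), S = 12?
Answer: 2753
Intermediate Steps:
z(I) = 3
A(r, D) = 5 + 3*r (A(r, D) = 3*r + 5 = 5 + 3*r)
J(M, F) = -4 + 2*M
A(16, S) + J(-13, 10)*(-90) = (5 + 3*16) + (-4 + 2*(-13))*(-90) = (5 + 48) + (-4 - 26)*(-90) = 53 - 30*(-90) = 53 + 2700 = 2753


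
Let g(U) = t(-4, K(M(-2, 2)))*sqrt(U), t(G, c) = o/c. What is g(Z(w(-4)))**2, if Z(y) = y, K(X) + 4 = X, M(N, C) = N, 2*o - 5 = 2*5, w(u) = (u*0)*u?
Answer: 0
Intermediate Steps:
w(u) = 0 (w(u) = 0*u = 0)
o = 15/2 (o = 5/2 + (2*5)/2 = 5/2 + (1/2)*10 = 5/2 + 5 = 15/2 ≈ 7.5000)
K(X) = -4 + X
t(G, c) = 15/(2*c)
g(U) = -5*sqrt(U)/4 (g(U) = (15/(2*(-4 - 2)))*sqrt(U) = ((15/2)/(-6))*sqrt(U) = ((15/2)*(-1/6))*sqrt(U) = -5*sqrt(U)/4)
g(Z(w(-4)))**2 = (-5*sqrt(0)/4)**2 = (-5/4*0)**2 = 0**2 = 0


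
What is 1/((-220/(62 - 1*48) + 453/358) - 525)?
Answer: -2506/1351859 ≈ -0.0018537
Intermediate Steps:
1/((-220/(62 - 1*48) + 453/358) - 525) = 1/((-220/(62 - 48) + 453*(1/358)) - 525) = 1/((-220/14 + 453/358) - 525) = 1/((-220*1/14 + 453/358) - 525) = 1/((-110/7 + 453/358) - 525) = 1/(-36209/2506 - 525) = 1/(-1351859/2506) = -2506/1351859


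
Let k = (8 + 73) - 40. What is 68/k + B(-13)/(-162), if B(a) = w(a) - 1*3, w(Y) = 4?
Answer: 10975/6642 ≈ 1.6524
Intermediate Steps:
k = 41 (k = 81 - 40 = 41)
B(a) = 1 (B(a) = 4 - 1*3 = 4 - 3 = 1)
68/k + B(-13)/(-162) = 68/41 + 1/(-162) = 68*(1/41) + 1*(-1/162) = 68/41 - 1/162 = 10975/6642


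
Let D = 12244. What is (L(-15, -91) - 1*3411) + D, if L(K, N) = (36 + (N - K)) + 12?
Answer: 8805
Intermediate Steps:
L(K, N) = 48 + N - K (L(K, N) = (36 + N - K) + 12 = 48 + N - K)
(L(-15, -91) - 1*3411) + D = ((48 - 91 - 1*(-15)) - 1*3411) + 12244 = ((48 - 91 + 15) - 3411) + 12244 = (-28 - 3411) + 12244 = -3439 + 12244 = 8805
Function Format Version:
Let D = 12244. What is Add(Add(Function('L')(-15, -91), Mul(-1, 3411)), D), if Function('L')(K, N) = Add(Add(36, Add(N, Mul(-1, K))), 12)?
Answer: 8805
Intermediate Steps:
Function('L')(K, N) = Add(48, N, Mul(-1, K)) (Function('L')(K, N) = Add(Add(36, N, Mul(-1, K)), 12) = Add(48, N, Mul(-1, K)))
Add(Add(Function('L')(-15, -91), Mul(-1, 3411)), D) = Add(Add(Add(48, -91, Mul(-1, -15)), Mul(-1, 3411)), 12244) = Add(Add(Add(48, -91, 15), -3411), 12244) = Add(Add(-28, -3411), 12244) = Add(-3439, 12244) = 8805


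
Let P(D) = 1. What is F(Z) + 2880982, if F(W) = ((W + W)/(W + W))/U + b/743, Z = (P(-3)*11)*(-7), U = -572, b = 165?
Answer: 1224405919709/424996 ≈ 2.8810e+6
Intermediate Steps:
Z = -77 (Z = (1*11)*(-7) = 11*(-7) = -77)
F(W) = 93637/424996 (F(W) = ((W + W)/(W + W))/(-572) + 165/743 = ((2*W)/((2*W)))*(-1/572) + 165*(1/743) = ((2*W)*(1/(2*W)))*(-1/572) + 165/743 = 1*(-1/572) + 165/743 = -1/572 + 165/743 = 93637/424996)
F(Z) + 2880982 = 93637/424996 + 2880982 = 1224405919709/424996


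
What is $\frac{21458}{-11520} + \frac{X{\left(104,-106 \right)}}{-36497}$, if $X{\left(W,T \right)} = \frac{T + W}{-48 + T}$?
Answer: $- \frac{30151381861}{16187149440} \approx -1.8627$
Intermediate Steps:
$X{\left(W,T \right)} = \frac{T + W}{-48 + T}$
$\frac{21458}{-11520} + \frac{X{\left(104,-106 \right)}}{-36497} = \frac{21458}{-11520} + \frac{\frac{1}{-48 - 106} \left(-106 + 104\right)}{-36497} = 21458 \left(- \frac{1}{11520}\right) + \frac{1}{-154} \left(-2\right) \left(- \frac{1}{36497}\right) = - \frac{10729}{5760} + \left(- \frac{1}{154}\right) \left(-2\right) \left(- \frac{1}{36497}\right) = - \frac{10729}{5760} + \frac{1}{77} \left(- \frac{1}{36497}\right) = - \frac{10729}{5760} - \frac{1}{2810269} = - \frac{30151381861}{16187149440}$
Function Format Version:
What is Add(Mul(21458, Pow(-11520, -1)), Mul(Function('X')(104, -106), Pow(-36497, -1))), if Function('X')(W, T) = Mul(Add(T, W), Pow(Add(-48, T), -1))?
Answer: Rational(-30151381861, 16187149440) ≈ -1.8627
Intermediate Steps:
Function('X')(W, T) = Mul(Pow(Add(-48, T), -1), Add(T, W))
Add(Mul(21458, Pow(-11520, -1)), Mul(Function('X')(104, -106), Pow(-36497, -1))) = Add(Mul(21458, Pow(-11520, -1)), Mul(Mul(Pow(Add(-48, -106), -1), Add(-106, 104)), Pow(-36497, -1))) = Add(Mul(21458, Rational(-1, 11520)), Mul(Mul(Pow(-154, -1), -2), Rational(-1, 36497))) = Add(Rational(-10729, 5760), Mul(Mul(Rational(-1, 154), -2), Rational(-1, 36497))) = Add(Rational(-10729, 5760), Mul(Rational(1, 77), Rational(-1, 36497))) = Add(Rational(-10729, 5760), Rational(-1, 2810269)) = Rational(-30151381861, 16187149440)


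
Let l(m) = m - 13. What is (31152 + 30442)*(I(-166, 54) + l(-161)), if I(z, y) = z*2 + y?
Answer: -27840488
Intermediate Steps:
I(z, y) = y + 2*z (I(z, y) = 2*z + y = y + 2*z)
l(m) = -13 + m
(31152 + 30442)*(I(-166, 54) + l(-161)) = (31152 + 30442)*((54 + 2*(-166)) + (-13 - 161)) = 61594*((54 - 332) - 174) = 61594*(-278 - 174) = 61594*(-452) = -27840488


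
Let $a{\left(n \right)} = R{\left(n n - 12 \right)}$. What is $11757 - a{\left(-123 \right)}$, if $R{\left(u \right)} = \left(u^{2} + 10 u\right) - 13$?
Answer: $-228663089$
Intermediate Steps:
$R{\left(u \right)} = -13 + u^{2} + 10 u$
$a{\left(n \right)} = -133 + \left(-12 + n^{2}\right)^{2} + 10 n^{2}$ ($a{\left(n \right)} = -13 + \left(n n - 12\right)^{2} + 10 \left(n n - 12\right) = -13 + \left(n^{2} - 12\right)^{2} + 10 \left(n^{2} - 12\right) = -13 + \left(-12 + n^{2}\right)^{2} + 10 \left(-12 + n^{2}\right) = -13 + \left(-12 + n^{2}\right)^{2} + \left(-120 + 10 n^{2}\right) = -133 + \left(-12 + n^{2}\right)^{2} + 10 n^{2}$)
$11757 - a{\left(-123 \right)} = 11757 - \left(11 + \left(-123\right)^{4} - 14 \left(-123\right)^{2}\right) = 11757 - \left(11 + 228886641 - 211806\right) = 11757 - 228674846 = -228663089$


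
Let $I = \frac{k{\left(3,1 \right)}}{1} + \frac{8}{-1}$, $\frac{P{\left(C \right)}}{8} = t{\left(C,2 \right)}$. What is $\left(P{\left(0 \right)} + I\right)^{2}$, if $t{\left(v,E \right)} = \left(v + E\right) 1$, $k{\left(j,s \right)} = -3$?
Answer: $25$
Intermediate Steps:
$t{\left(v,E \right)} = E + v$ ($t{\left(v,E \right)} = \left(E + v\right) 1 = E + v$)
$P{\left(C \right)} = 16 + 8 C$ ($P{\left(C \right)} = 8 \left(2 + C\right) = 16 + 8 C$)
$I = -11$ ($I = - \frac{3}{1} + \frac{8}{-1} = \left(-3\right) 1 + 8 \left(-1\right) = -3 - 8 = -11$)
$\left(P{\left(0 \right)} + I\right)^{2} = \left(\left(16 + 8 \cdot 0\right) - 11\right)^{2} = \left(\left(16 + 0\right) - 11\right)^{2} = \left(16 - 11\right)^{2} = 5^{2} = 25$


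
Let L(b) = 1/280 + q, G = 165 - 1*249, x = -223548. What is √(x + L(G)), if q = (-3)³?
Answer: I*√4382069930/140 ≈ 472.84*I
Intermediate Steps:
q = -27
G = -84 (G = 165 - 249 = -84)
L(b) = -7559/280 (L(b) = 1/280 - 27 = -7559/280)
√(x + L(G)) = √(-223548 - 7559/280) = √(-62600999/280) = I*√4382069930/140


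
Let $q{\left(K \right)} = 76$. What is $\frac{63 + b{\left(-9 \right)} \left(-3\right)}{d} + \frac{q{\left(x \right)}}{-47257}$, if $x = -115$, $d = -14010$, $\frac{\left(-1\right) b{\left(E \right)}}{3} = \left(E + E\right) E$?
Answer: $- \frac{24314219}{220690190} \approx -0.11017$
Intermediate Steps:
$b{\left(E \right)} = - 6 E^{2}$ ($b{\left(E \right)} = - 3 \left(E + E\right) E = - 3 \cdot 2 E E = - 3 \cdot 2 E^{2} = - 6 E^{2}$)
$\frac{63 + b{\left(-9 \right)} \left(-3\right)}{d} + \frac{q{\left(x \right)}}{-47257} = \frac{63 + - 6 \left(-9\right)^{2} \left(-3\right)}{-14010} + \frac{76}{-47257} = \left(63 + \left(-6\right) 81 \left(-3\right)\right) \left(- \frac{1}{14010}\right) + 76 \left(- \frac{1}{47257}\right) = \left(63 - -1458\right) \left(- \frac{1}{14010}\right) - \frac{76}{47257} = \left(63 + 1458\right) \left(- \frac{1}{14010}\right) - \frac{76}{47257} = 1521 \left(- \frac{1}{14010}\right) - \frac{76}{47257} = - \frac{507}{4670} - \frac{76}{47257} = - \frac{24314219}{220690190}$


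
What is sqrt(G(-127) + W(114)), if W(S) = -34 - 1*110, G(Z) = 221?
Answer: sqrt(77) ≈ 8.7750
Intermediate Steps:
W(S) = -144 (W(S) = -34 - 110 = -144)
sqrt(G(-127) + W(114)) = sqrt(221 - 144) = sqrt(77)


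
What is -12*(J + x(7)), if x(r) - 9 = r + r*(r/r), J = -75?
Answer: 624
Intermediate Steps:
x(r) = 9 + 2*r (x(r) = 9 + (r + r*(r/r)) = 9 + (r + r*1) = 9 + (r + r) = 9 + 2*r)
-12*(J + x(7)) = -12*(-75 + (9 + 2*7)) = -12*(-75 + (9 + 14)) = -12*(-75 + 23) = -12*(-52) = 624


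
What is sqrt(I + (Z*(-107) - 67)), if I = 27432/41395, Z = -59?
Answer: 3*sqrt(1189327113310)/41395 ≈ 79.036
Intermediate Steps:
I = 27432/41395 (I = 27432*(1/41395) = 27432/41395 ≈ 0.66269)
sqrt(I + (Z*(-107) - 67)) = sqrt(27432/41395 + (-59*(-107) - 67)) = sqrt(27432/41395 + (6313 - 67)) = sqrt(27432/41395 + 6246) = sqrt(258580602/41395) = 3*sqrt(1189327113310)/41395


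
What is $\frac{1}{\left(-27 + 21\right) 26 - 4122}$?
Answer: $- \frac{1}{4278} \approx -0.00023375$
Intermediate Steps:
$\frac{1}{\left(-27 + 21\right) 26 - 4122} = \frac{1}{\left(-6\right) 26 - 4122} = \frac{1}{-156 - 4122} = \frac{1}{-4278} = - \frac{1}{4278}$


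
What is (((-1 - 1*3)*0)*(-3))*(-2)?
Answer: 0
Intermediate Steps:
(((-1 - 1*3)*0)*(-3))*(-2) = (((-1 - 3)*0)*(-3))*(-2) = (-4*0*(-3))*(-2) = (0*(-3))*(-2) = 0*(-2) = 0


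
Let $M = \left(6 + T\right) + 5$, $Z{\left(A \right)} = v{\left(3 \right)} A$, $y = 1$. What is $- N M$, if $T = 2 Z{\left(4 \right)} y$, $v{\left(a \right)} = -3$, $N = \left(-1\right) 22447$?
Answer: $-291811$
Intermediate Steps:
$N = -22447$
$Z{\left(A \right)} = - 3 A$
$T = -24$ ($T = 2 \left(\left(-3\right) 4\right) 1 = 2 \left(-12\right) 1 = \left(-24\right) 1 = -24$)
$M = -13$ ($M = \left(6 - 24\right) + 5 = -18 + 5 = -13$)
$- N M = - \left(-22447\right) \left(-13\right) = \left(-1\right) 291811 = -291811$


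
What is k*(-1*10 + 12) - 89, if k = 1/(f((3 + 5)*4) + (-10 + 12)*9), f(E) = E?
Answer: -2224/25 ≈ -88.960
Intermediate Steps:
k = 1/50 (k = 1/((3 + 5)*4 + (-10 + 12)*9) = 1/(8*4 + 2*9) = 1/(32 + 18) = 1/50 ≈ 0.020000)
k*(-1*10 + 12) - 89 = (-1*10 + 12)/50 - 89 = (-10 + 12)/50 - 89 = (1/50)*2 - 89 = 1/25 - 89 = -2224/25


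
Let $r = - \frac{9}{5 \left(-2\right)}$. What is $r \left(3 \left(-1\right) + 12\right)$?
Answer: $\frac{81}{10} \approx 8.1$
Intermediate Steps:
$r = \frac{9}{10}$ ($r = - \frac{9}{-10} = \left(-9\right) \left(- \frac{1}{10}\right) = \frac{9}{10} \approx 0.9$)
$r \left(3 \left(-1\right) + 12\right) = \frac{9 \left(3 \left(-1\right) + 12\right)}{10} = \frac{9 \left(-3 + 12\right)}{10} = \frac{9}{10} \cdot 9 = \frac{81}{10}$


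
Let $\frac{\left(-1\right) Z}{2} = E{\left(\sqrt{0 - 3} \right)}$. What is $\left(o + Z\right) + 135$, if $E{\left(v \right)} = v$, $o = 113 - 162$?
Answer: $86 - 2 i \sqrt{3} \approx 86.0 - 3.4641 i$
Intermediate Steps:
$o = -49$ ($o = 113 - 162 = -49$)
$Z = - 2 i \sqrt{3}$ ($Z = - 2 \sqrt{0 - 3} = - 2 \sqrt{-3} = - 2 i \sqrt{3} \approx - 3.4641 i$)
$\left(o + Z\right) + 135 = \left(-49 - 2 i \sqrt{3}\right) + 135 = 86 - 2 i \sqrt{3}$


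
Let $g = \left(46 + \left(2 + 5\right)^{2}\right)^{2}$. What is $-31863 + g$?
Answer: $-22838$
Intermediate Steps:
$g = 9025$ ($g = \left(46 + 7^{2}\right)^{2} = \left(46 + 49\right)^{2} = 95^{2} = 9025$)
$-31863 + g = -31863 + 9025 = -22838$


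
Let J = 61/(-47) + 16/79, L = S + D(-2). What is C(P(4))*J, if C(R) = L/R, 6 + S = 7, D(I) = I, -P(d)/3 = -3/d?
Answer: 16268/33417 ≈ 0.48682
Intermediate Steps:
P(d) = 9/d (P(d) = -(-9)/d = 9/d)
S = 1 (S = -6 + 7 = 1)
L = -1 (L = 1 - 2 = -1)
J = -4067/3713 (J = 61*(-1/47) + 16*(1/79) = -61/47 + 16/79 = -4067/3713 ≈ -1.0953)
C(R) = -1/R
C(P(4))*J = -1/(9/4)*(-4067/3713) = -1/(9*(1/4))*(-4067/3713) = -1/9/4*(-4067/3713) = -1*4/9*(-4067/3713) = -4/9*(-4067/3713) = 16268/33417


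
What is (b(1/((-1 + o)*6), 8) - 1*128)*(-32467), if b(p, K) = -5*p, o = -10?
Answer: 274118881/66 ≈ 4.1533e+6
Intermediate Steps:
(b(1/((-1 + o)*6), 8) - 1*128)*(-32467) = (-5/((-1 - 10)*6) - 1*128)*(-32467) = (-5/((-11)*6) - 128)*(-32467) = (-(-5)/(11*6) - 128)*(-32467) = (-5*(-1/66) - 128)*(-32467) = (5/66 - 128)*(-32467) = -8443/66*(-32467) = 274118881/66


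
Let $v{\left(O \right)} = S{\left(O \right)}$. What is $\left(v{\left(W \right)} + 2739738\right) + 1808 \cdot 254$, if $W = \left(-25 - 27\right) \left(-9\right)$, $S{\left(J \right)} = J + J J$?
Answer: $3418462$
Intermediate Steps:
$S{\left(J \right)} = J + J^{2}$
$W = 468$ ($W = \left(-25 - 27\right) \left(-9\right) = \left(-52\right) \left(-9\right) = 468$)
$v{\left(O \right)} = O \left(1 + O\right)$
$\left(v{\left(W \right)} + 2739738\right) + 1808 \cdot 254 = \left(468 \left(1 + 468\right) + 2739738\right) + 1808 \cdot 254 = \left(468 \cdot 469 + 2739738\right) + 459232 = \left(219492 + 2739738\right) + 459232 = 2959230 + 459232 = 3418462$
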